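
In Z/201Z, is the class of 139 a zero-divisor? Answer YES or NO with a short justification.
NO

gcd(139, 201) = 1, so 139 is a unit in Z/201Z (it has a multiplicative inverse). A unit cannot be a zero-divisor: if 139·b ≡ 0 then multiplying both sides by 139^(−1) gives b ≡ 0. So 139 is not a zero-divisor.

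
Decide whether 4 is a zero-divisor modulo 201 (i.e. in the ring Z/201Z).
NO

gcd(4, 201) = 1, so 4 is a unit in Z/201Z (it has a multiplicative inverse). A unit cannot be a zero-divisor: if 4·b ≡ 0 then multiplying both sides by 4^(−1) gives b ≡ 0. So 4 is not a zero-divisor.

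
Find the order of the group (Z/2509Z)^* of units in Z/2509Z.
|(Z/2509Z)^*| = 2304

(Z/2509Z)^* consists of the classes a with gcd(a, 2509) = 1, so its order is φ(2509). φ is multiplicative, with φ(p^e) = p^e − p^(e−1). Factorise 2509 = 13 · 193. Then
  φ(2509) = (13 − 1) · (193 − 1) = 12 · 192 = 2304.
Thus |(Z/2509Z)^*| = 2304.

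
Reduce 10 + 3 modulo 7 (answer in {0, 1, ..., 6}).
6

Reduce the summands first: 10 ≡ 3 (mod 7), so 10 + 3 ≡ 3 + 3 (mod 7). 3 + 3 = 6; 6 = 0·7 + 6, so (10 + 3) mod 7 = 6.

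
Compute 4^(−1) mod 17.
Apply the extended Euclidean algorithm to (17, 4), tracking rows (r, s, t) with s·17 + t·4 = r. Each division r_prev = q·r_cur + r_new produces the new row as (previous row) − q·(current row):
  row A: (17, 1, 0)   [1·17 + 0·4 = 17]
  row B: (4, 0, 1)   [0·17 + 1·4 = 4]
  17 = 4·4 + 1   → row C = row A − 4·row B = (1, 1, −4)   [check: 1·17 − 4·4 = 1]
  4 = 4·1 + 0   → remainder 0, stop. gcd = 1 (last nonzero row C).
The gcd is 1, so 4 is invertible mod 17. The last nonzero row gives 1·17 − 4·4 = 1, so t = −4. So 4^(−1) ≡ −4 ≡ 13 (mod 17). Verify: 4 · 13 = 52 ≡ 1 (mod 17). ✓

Final answer: 4^(−1) ≡ 13 (mod 17)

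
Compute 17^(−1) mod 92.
Apply the extended Euclidean algorithm to (92, 17), tracking rows (r, s, t) with s·92 + t·17 = r. Each division r_prev = q·r_cur + r_new produces the new row as (previous row) − q·(current row):
  row A: (92, 1, 0)   [1·92 + 0·17 = 92]
  row B: (17, 0, 1)   [0·92 + 1·17 = 17]
  92 = 5·17 + 7   → row C = row A − 5·row B = (7, 1, −5)   [check: 1·92 − 5·17 = 7]
  17 = 2·7 + 3   → row D = row B − 2·row C = (3, −2, 11)   [check: −2·92 + 11·17 = 3]
  7 = 2·3 + 1   → row E = row C − 2·row D = (1, 5, −27)   [check: 5·92 − 27·17 = 1]
  3 = 3·1 + 0   → remainder 0, stop. gcd = 1 (last nonzero row E).
The gcd is 1, so 17 is invertible mod 92. The last nonzero row gives 5·92 − 27·17 = 1, so t = −27. So 17^(−1) ≡ −27 ≡ 65 (mod 92). Verify: 17 · 65 = 1105 ≡ 1 (mod 92). ✓

Final answer: 17^(−1) ≡ 65 (mod 92)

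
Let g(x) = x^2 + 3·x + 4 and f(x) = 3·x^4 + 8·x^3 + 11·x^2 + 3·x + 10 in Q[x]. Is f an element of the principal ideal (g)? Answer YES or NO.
In Q[x] the ideal (g) consists of all multiples of g, so f ∈ (g) iff g | f, i.e. iff the remainder of f on division by g is 0. Divide f by g (g is monic, so eliminate the leading term of the running remainder at each step):
  leading term 3·x^4: subtract (3·x^2)·g(x) = 3·x^4 + 9·x^3 + 12·x^2, leaving -x^3 - x^2 + 3·x + 10
  leading term -x^3: subtract (-x)·g(x) = -x^3 - 3·x^2 - 4·x, leaving 2·x^2 + 7·x + 10
  leading term 2·x^2: subtract (2)·g(x) = 2·x^2 + 6·x + 8, leaving x + 2
The remainder r(x) = x + 2 ≠ 0 (and deg r < deg g), so g ∤ f, i.e. f ∉ (g).

Final answer: NO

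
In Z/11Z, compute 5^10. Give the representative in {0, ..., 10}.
Use repeated squaring. Binary(10) = 1010. Walk through the bits of the exponent 10 left-to-right: at each bit after the leading one, square the running value, then multiply by 5 if the bit is 1 (always reducing mod 11):
  bit 1 = 1 (leading): start with 5.
  bit 2 = 0: square 5^2 = 25 ≡ 3 (mod 11).
  bit 3 = 1: square 3^2 = 9; bit is 1, so multiply 9·5 = 45 ≡ 1 (mod 11).
  bit 4 = 0: square 1^2 = 1 (mod 11).
Final value: 5^10 ≡ 1 (mod 11).

Final answer: 1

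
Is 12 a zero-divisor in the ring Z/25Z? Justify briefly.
gcd(12, 25) = 1, so 12 is a unit in Z/25Z (it has a multiplicative inverse). A unit cannot be a zero-divisor: if 12·b ≡ 0 then multiplying both sides by 12^(−1) gives b ≡ 0. So 12 is not a zero-divisor.

Final answer: NO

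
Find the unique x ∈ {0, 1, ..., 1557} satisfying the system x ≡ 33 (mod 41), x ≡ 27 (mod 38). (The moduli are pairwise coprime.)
x ≡ 1509 (mod 1558); the representative in [0, 1558) is 1509

The moduli 41, 38 are pairwise coprime, so by the CRT there is a unique solution mod 41·38 = 1558.
Solve by successive substitution. Start with x ≡ 33 (mod 41).
  Combine with x ≡ 27 (mod 38): write x = 33 + 41·t and require 33 + 41·t ≡ 27 (mod 38), i.e. 41·t ≡ 27 − 33 ≡ 32 (mod 38). Since 41^(−1) ≡ 13 (mod 38) (41 ≡ 3 (mod 38)), t ≡ 13·32 ≡ 36 (mod 38). So x ≡ 33 + 41·36 = 1509 (mod 1558).
Unique solution in [0, 1558): x = 1509.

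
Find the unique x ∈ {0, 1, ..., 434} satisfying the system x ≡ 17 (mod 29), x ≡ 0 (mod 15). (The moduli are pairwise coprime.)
x ≡ 75 (mod 435); the representative in [0, 435) is 75

The moduli 29, 15 are pairwise coprime, so by the CRT there is a unique solution mod 29·15 = 435.
Solve by successive substitution. Start with x ≡ 17 (mod 29).
  Combine with x ≡ 0 (mod 15): write x = 17 + 29·t and require 17 + 29·t ≡ 0 (mod 15), i.e. 29·t ≡ 0 − 17 ≡ 13 (mod 15). Since 29^(−1) ≡ 14 (mod 15) (29 ≡ 14 (mod 15)), t ≡ 14·13 ≡ 2 (mod 15). So x ≡ 17 + 29·2 = 75 (mod 435).
Unique solution in [0, 435): x = 75.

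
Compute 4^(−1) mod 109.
Apply the extended Euclidean algorithm to (109, 4), tracking rows (r, s, t) with s·109 + t·4 = r. Each division r_prev = q·r_cur + r_new produces the new row as (previous row) − q·(current row):
  row A: (109, 1, 0)   [1·109 + 0·4 = 109]
  row B: (4, 0, 1)   [0·109 + 1·4 = 4]
  109 = 27·4 + 1   → row C = row A − 27·row B = (1, 1, −27)   [check: 1·109 − 27·4 = 1]
  4 = 4·1 + 0   → remainder 0, stop. gcd = 1 (last nonzero row C).
The gcd is 1, so 4 is invertible mod 109. The last nonzero row gives 1·109 − 27·4 = 1, so t = −27. So 4^(−1) ≡ −27 ≡ 82 (mod 109). Verify: 4 · 82 = 328 ≡ 1 (mod 109). ✓

Final answer: 4^(−1) ≡ 82 (mod 109)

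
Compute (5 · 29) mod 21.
19

Reduce the factors first: 29 ≡ 8 (mod 21), so 5 · 29 ≡ 5 · 8 (mod 21). 5 · 8 = 40. Dividing by 21: 40 = 1·21 + 19. So (5 · 29) mod 21 = 19.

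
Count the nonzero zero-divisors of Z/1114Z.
Z/1114Z has 557 nonzero zero-divisors

In Z/1114Z each nonzero element is either a unit (gcd with 1114 is 1) or a zero-divisor (gcd > 1). The number of units is φ(1114): factorise 1114 = 2 · 557, so φ(1114) = (2 − 1) · (557 − 1) = 1 · 556 = 556. The nonzero elements number 1114 − 1 = 1113. Hence the nonzero zero-divisors number 1113 − 556 = 557.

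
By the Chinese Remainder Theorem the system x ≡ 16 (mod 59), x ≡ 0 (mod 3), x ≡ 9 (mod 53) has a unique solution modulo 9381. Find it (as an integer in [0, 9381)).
x ≡ 2553 (mod 9381); the representative in [0, 9381) is 2553

The moduli 59, 3, 53 are pairwise coprime, so by the CRT there is a unique solution mod 59·3·53 = 9381.
Solve by successive substitution. Start with x ≡ 16 (mod 59).
  Combine with x ≡ 0 (mod 3): write x = 16 + 59·t and require 16 + 59·t ≡ 0 (mod 3), i.e. 59·t ≡ 0 − 16 ≡ 2 (mod 3). Since 59^(−1) ≡ 2 (mod 3) (59 ≡ 2 (mod 3)), t ≡ 2·2 ≡ 1 (mod 3). So x ≡ 16 + 59·1 = 75 (mod 177).
  Combine with x ≡ 9 (mod 53): write x = 75 + 177·t and require 75 + 177·t ≡ 9 (mod 53), i.e. 177·t ≡ 9 − 75 ≡ 40 (mod 53). Since 177^(−1) ≡ 3 (mod 53) (177 ≡ 18 (mod 53)), t ≡ 3·40 ≡ 14 (mod 53). So x ≡ 75 + 177·14 = 2553 (mod 9381).
Unique solution in [0, 9381): x = 2553.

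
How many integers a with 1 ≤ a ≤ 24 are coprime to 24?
The number of a ∈ {1, ..., 24} with gcd(a, 24) = 1 is by definition Euler's totient φ(24). φ is multiplicative, with φ(p^e) = p^e − p^(e−1). Factorise 24 = 2^3 · 3. Then
  φ(24) = (2^3 − 2^2) · (3 − 1) = 4 · 2 = 8.
So there are 8 such integers.

Final answer: 8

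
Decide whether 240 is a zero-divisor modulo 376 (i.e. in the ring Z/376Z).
gcd(240, 376) = 8 > 1, so 240 is not a unit in Z/376Z. In Z/nZ every nonzero non-unit is a zero-divisor: explicitly, take b = 376/gcd = 47 ≠ 0 (mod 376); then 240·47 = 11280 = 30·376, i.e. 240·47 ≡ 0 (mod 376). So 240 is a zero-divisor.

Final answer: YES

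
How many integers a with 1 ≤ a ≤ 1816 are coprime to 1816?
904

The number of a ∈ {1, ..., 1816} with gcd(a, 1816) = 1 is by definition Euler's totient φ(1816). φ is multiplicative, with φ(p^e) = p^e − p^(e−1). Factorise 1816 = 2^3 · 227. Then
  φ(1816) = (2^3 − 2^2) · (227 − 1) = 4 · 226 = 904.
So there are 904 such integers.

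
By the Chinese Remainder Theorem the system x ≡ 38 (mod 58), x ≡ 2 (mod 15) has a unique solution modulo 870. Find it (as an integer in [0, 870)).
The moduli 58, 15 are pairwise coprime, so by the CRT there is a unique solution mod 58·15 = 870.
Solve by successive substitution. Start with x ≡ 38 (mod 58).
  Combine with x ≡ 2 (mod 15): write x = 38 + 58·t and require 38 + 58·t ≡ 2 (mod 15), i.e. 58·t ≡ 2 − 38 ≡ 9 (mod 15). Since 58^(−1) ≡ 7 (mod 15) (58 ≡ 13 (mod 15)), t ≡ 7·9 ≡ 3 (mod 15). So x ≡ 38 + 58·3 = 212 (mod 870).
Unique solution in [0, 870): x = 212.

Final answer: x ≡ 212 (mod 870); the representative in [0, 870) is 212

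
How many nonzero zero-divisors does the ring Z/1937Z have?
In Z/1937Z each nonzero element is either a unit (gcd with 1937 is 1) or a zero-divisor (gcd > 1). The number of units is φ(1937): factorise 1937 = 13 · 149, so φ(1937) = (13 − 1) · (149 − 1) = 12 · 148 = 1776. The nonzero elements number 1937 − 1 = 1936. Hence the nonzero zero-divisors number 1936 − 1776 = 160.

Final answer: Z/1937Z has 160 nonzero zero-divisors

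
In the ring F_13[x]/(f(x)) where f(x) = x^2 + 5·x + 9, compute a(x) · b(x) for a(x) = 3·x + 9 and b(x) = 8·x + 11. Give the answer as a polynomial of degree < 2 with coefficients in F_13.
Multiply as integer polynomials: a · b = 24·x^2 + 105·x + 99. Reducing coefficients mod 13: a · b ≡ 11·x^2 + x + 8. Now divide by f(x) = x^2 + 5·x + 9 in F_13[x], eliminating the leading term at each step:
  leading term 11·x^2: subtract (11)·f(x) = 11·x^2 + 3·x + 8, leaving 11·x (coefficients mod 13)
The degree is now < 2, so this is the remainder. Hence a · b ≡ 11·x in F_13[x]/(f).

Final answer: a · b ≡ 11·x (mod f(x))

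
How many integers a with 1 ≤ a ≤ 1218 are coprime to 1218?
The number of a ∈ {1, ..., 1218} with gcd(a, 1218) = 1 is by definition Euler's totient φ(1218). φ is multiplicative, with φ(p^e) = p^e − p^(e−1). Factorise 1218 = 2 · 3 · 7 · 29. Then
  φ(1218) = (2 − 1) · (3 − 1) · (7 − 1) · (29 − 1) = 1 · 2 · 6 · 28 = 336.
So there are 336 such integers.

Final answer: 336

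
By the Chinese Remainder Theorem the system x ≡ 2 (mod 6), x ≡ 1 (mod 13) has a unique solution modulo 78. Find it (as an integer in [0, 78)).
The moduli 6, 13 are pairwise coprime, so by the CRT there is a unique solution mod 6·13 = 78.
Solve by successive substitution. Start with x ≡ 2 (mod 6).
  Combine with x ≡ 1 (mod 13): write x = 2 + 6·t and require 2 + 6·t ≡ 1 (mod 13), i.e. 6·t ≡ 1 − 2 ≡ 12 (mod 13). Since 6^(−1) ≡ 11 (mod 13), t ≡ 11·12 ≡ 2 (mod 13). So x ≡ 2 + 6·2 = 14 (mod 78).
Unique solution in [0, 78): x = 14.

Final answer: x ≡ 14 (mod 78); the representative in [0, 78) is 14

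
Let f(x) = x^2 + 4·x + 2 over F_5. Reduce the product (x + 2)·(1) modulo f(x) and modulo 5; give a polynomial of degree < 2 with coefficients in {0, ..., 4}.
a · b ≡ x + 2 (mod f(x))

Multiply as integer polynomials: a · b = x + 2. Reducing coefficients mod 5: a · b ≡ x + 2. This already has degree < 2, so no reduction by f is needed. Hence a · b ≡ x + 2 in F_5[x]/(f).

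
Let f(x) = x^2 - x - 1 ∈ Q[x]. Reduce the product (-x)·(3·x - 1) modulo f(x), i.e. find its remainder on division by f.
a · b ≡ -2·x - 3 (mod f(x))

First multiply in Q[x] without reducing: a · b = -3·x^2 + x. Now divide by f(x) = x^2 - x - 1, eliminating the leading term at each step:
  leading term -3·x^2: subtract (-3)·f(x) = -3·x^2 + 3·x + 3, leaving -2·x - 3
The degree is now < 2, so this is the remainder. Hence a · b ≡ -2·x - 3 in Q[x]/(f).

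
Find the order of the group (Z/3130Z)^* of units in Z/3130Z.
|(Z/3130Z)^*| = 1248

(Z/3130Z)^* consists of the classes a with gcd(a, 3130) = 1, so its order is φ(3130). φ is multiplicative, with φ(p^e) = p^e − p^(e−1). Factorise 3130 = 2 · 5 · 313. Then
  φ(3130) = (2 − 1) · (5 − 1) · (313 − 1) = 1 · 4 · 312 = 1248.
Thus |(Z/3130Z)^*| = 1248.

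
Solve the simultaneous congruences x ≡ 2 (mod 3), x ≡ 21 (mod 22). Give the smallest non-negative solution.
x ≡ 65 (mod 66); the representative in [0, 66) is 65

The moduli 3, 22 are pairwise coprime, so by the CRT there is a unique solution mod 3·22 = 66.
Solve by successive substitution. Start with x ≡ 2 (mod 3).
  Combine with x ≡ 21 (mod 22): write x = 2 + 3·t and require 2 + 3·t ≡ 21 (mod 22), i.e. 3·t ≡ 21 − 2 ≡ 19 (mod 22). Since 3^(−1) ≡ 15 (mod 22), t ≡ 15·19 ≡ 21 (mod 22). So x ≡ 2 + 3·21 = 65 (mod 66).
Unique solution in [0, 66): x = 65.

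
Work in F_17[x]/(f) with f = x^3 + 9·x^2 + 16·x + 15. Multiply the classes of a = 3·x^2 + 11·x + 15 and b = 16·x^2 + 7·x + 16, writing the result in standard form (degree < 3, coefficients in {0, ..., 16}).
a · b ≡ 12·x^2 + 6·x + 8 (mod f(x))

Multiply as integer polynomials: a · b = 48·x^4 + 197·x^3 + 365·x^2 + 281·x + 240. Reducing coefficients mod 17: a · b ≡ 14·x^4 + 10·x^3 + 8·x^2 + 9·x + 2. Now divide by f(x) = x^3 + 9·x^2 + 16·x + 15 in F_17[x], eliminating the leading term at each step:
  leading term 14·x^4: subtract (14·x)·f(x) = 14·x^4 + 7·x^3 + 3·x^2 + 6·x, leaving 3·x^3 + 5·x^2 + 3·x + 2 (coefficients mod 17)
  leading term 3·x^3: subtract (3)·f(x) = 3·x^3 + 10·x^2 + 14·x + 11, leaving 12·x^2 + 6·x + 8 (coefficients mod 17)
The degree is now < 3, so this is the remainder. Hence a · b ≡ 12·x^2 + 6·x + 8 in F_17[x]/(f).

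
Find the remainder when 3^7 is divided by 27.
0

Use repeated squaring. Binary(7) = 111. Walk through the bits of the exponent 7 left-to-right: at each bit after the leading one, square the running value, then multiply by 3 if the bit is 1 (always reducing mod 27):
  bit 1 = 1 (leading): start with 3.
  bit 2 = 1: square 3^2 = 9; bit is 1, so multiply 9·3 = 27 ≡ 0 (mod 27).
  bit 3 = 1: square 0^2 = 0; bit is 1, so multiply 0·3 = 0 (mod 27).
Final value: 3^7 ≡ 0 (mod 27).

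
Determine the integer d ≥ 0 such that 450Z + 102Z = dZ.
In the PID Z, (a, b) is generated by gcd(a, b). Compute gcd(450, 102) with the extended Euclidean algorithm, tracking rows (r, s, t) with s·450 + t·102 = r:
  row A: (450, 1, 0)   [1·450 + 0·102 = 450]
  row B: (102, 0, 1)   [0·450 + 1·102 = 102]
  450 = 4·102 + 42   → row C = row A − 4·row B = (42, 1, −4)   [check: 1·450 − 4·102 = 42]
  102 = 2·42 + 18   → row D = row B − 2·row C = (18, −2, 9)   [check: −2·450 + 9·102 = 18]
  42 = 2·18 + 6   → row E = row C − 2·row D = (6, 5, −22)   [check: 5·450 − 22·102 = 6]
  18 = 3·6 + 0   → remainder 0, stop. gcd = 6 (last nonzero row E).
So gcd(450, 102) = 6, with Bézout identity 5·450 − 22·102 = 6. Containment (⊇): the Bézout identity exhibits 6 as an element of (450, 102), giving (6) ⊆ (450, 102). Containment (⊆): since 6 | 450 and 6 | 102 (450 = 6·75, 102 = 6·17), every Z-linear combination of 450 and 102 is divisible by 6, so (450, 102) ⊆ (6). Therefore (450, 102) = (6), d = 6.

Final answer: (450, 102) = (6); d = 6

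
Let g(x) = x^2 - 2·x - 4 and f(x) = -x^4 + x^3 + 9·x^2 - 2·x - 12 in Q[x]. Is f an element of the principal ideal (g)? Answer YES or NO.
In Q[x] the ideal (g) consists of all multiples of g, so f ∈ (g) iff g | f, i.e. iff the remainder of f on division by g is 0. Divide f by g (g is monic, so eliminate the leading term of the running remainder at each step):
  leading term -x^4: subtract (-x^2)·g(x) = -x^4 + 2·x^3 + 4·x^2, leaving -x^3 + 5·x^2 - 2·x - 12
  leading term -x^3: subtract (-x)·g(x) = -x^3 + 2·x^2 + 4·x, leaving 3·x^2 - 6·x - 12
  leading term 3·x^2: subtract (3)·g(x) = 3·x^2 - 6·x - 12, leaving 0
The remainder is 0, so f(x) = g(x) · h(x) with h(x) = -x^2 - x + 3. Hence g | f, i.e. f ∈ (g).

Final answer: YES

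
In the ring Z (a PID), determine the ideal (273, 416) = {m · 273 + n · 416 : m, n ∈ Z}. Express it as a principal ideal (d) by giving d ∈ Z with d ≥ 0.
In the PID Z, (a, b) is generated by gcd(a, b). Compute gcd(416, 273) with the extended Euclidean algorithm, tracking rows (r, s, t) with s·416 + t·273 = r:
  row A: (416, 1, 0)   [1·416 + 0·273 = 416]
  row B: (273, 0, 1)   [0·416 + 1·273 = 273]
  416 = 1·273 + 143   → row C = row A − 1·row B = (143, 1, −1)   [check: 1·416 − 1·273 = 143]
  273 = 1·143 + 130   → row D = row B − 1·row C = (130, −1, 2)   [check: −1·416 + 2·273 = 130]
  143 = 1·130 + 13   → row E = row C − 1·row D = (13, 2, −3)   [check: 2·416 − 3·273 = 13]
  130 = 10·13 + 0   → remainder 0, stop. gcd = 13 (last nonzero row E).
So gcd(273, 416) = 13, with Bézout identity 2·416 − 3·273 = 13. Containment (⊇): the Bézout identity exhibits 13 as an element of (273, 416), giving (13) ⊆ (273, 416). Containment (⊆): since 13 | 273 and 13 | 416 (273 = 13·21, 416 = 13·32), every Z-linear combination of 273 and 416 is divisible by 13, so (273, 416) ⊆ (13). Therefore (273, 416) = (13), d = 13.

Final answer: (273, 416) = (13); d = 13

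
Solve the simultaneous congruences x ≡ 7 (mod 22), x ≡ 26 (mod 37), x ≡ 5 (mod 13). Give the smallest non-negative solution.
The moduli 22, 37, 13 are pairwise coprime, so by the CRT there is a unique solution mod 22·37·13 = 10582.
Solve by successive substitution. Start with x ≡ 7 (mod 22).
  Combine with x ≡ 26 (mod 37): write x = 7 + 22·t and require 7 + 22·t ≡ 26 (mod 37), i.e. 22·t ≡ 26 − 7 ≡ 19 (mod 37). Since 22^(−1) ≡ 32 (mod 37), t ≡ 32·19 ≡ 16 (mod 37). So x ≡ 7 + 22·16 = 359 (mod 814).
  Combine with x ≡ 5 (mod 13): write x = 359 + 814·t and require 359 + 814·t ≡ 5 (mod 13), i.e. 814·t ≡ 5 − 359 ≡ 10 (mod 13). Since 814^(−1) ≡ 5 (mod 13) (814 ≡ 8 (mod 13)), t ≡ 5·10 ≡ 11 (mod 13). So x ≡ 359 + 814·11 = 9313 (mod 10582).
Unique solution in [0, 10582): x = 9313.

Final answer: x ≡ 9313 (mod 10582); the representative in [0, 10582) is 9313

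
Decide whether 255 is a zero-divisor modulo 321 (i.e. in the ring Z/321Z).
gcd(255, 321) = 3 > 1, so 255 is not a unit in Z/321Z. In Z/nZ every nonzero non-unit is a zero-divisor: explicitly, take b = 321/gcd = 107 ≠ 0 (mod 321); then 255·107 = 27285 = 85·321, i.e. 255·107 ≡ 0 (mod 321). So 255 is a zero-divisor.

Final answer: YES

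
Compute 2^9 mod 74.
68

Use repeated squaring. Binary(9) = 1001. Walk through the bits of the exponent 9 left-to-right: at each bit after the leading one, square the running value, then multiply by 2 if the bit is 1 (always reducing mod 74):
  bit 1 = 1 (leading): start with 2.
  bit 2 = 0: square 2^2 = 4 (mod 74).
  bit 3 = 0: square 4^2 = 16 (mod 74).
  bit 4 = 1: square 16^2 = 256 ≡ 34; bit is 1, so multiply 34·2 = 68 (mod 74).
Final value: 2^9 ≡ 68 (mod 74).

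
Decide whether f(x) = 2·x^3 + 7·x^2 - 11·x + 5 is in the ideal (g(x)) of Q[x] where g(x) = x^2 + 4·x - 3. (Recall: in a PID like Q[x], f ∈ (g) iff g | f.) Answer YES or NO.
NO

In Q[x] the ideal (g) consists of all multiples of g, so f ∈ (g) iff g | f, i.e. iff the remainder of f on division by g is 0. Divide f by g (g is monic, so eliminate the leading term of the running remainder at each step):
  leading term 2·x^3: subtract (2·x)·g(x) = 2·x^3 + 8·x^2 - 6·x, leaving -x^2 - 5·x + 5
  leading term -x^2: subtract (-1)·g(x) = -x^2 - 4·x + 3, leaving 2 - x
The remainder r(x) = 2 - x ≠ 0 (and deg r < deg g), so g ∤ f, i.e. f ∉ (g).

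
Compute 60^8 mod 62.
Use repeated squaring. Binary(8) = 1000. Walk through the bits of the exponent 8 left-to-right: at each bit after the leading one, square the running value, then multiply by 60 if the bit is 1 (always reducing mod 62):
  bit 1 = 1 (leading): start with 60.
  bit 2 = 0: square 60^2 = 3600 ≡ 4 (mod 62).
  bit 3 = 0: square 4^2 = 16 (mod 62).
  bit 4 = 0: square 16^2 = 256 ≡ 8 (mod 62).
Final value: 60^8 ≡ 8 (mod 62).

Final answer: 8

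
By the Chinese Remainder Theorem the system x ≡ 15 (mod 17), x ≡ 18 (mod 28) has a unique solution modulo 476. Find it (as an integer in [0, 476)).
The moduli 17, 28 are pairwise coprime, so by the CRT there is a unique solution mod 17·28 = 476.
Solve by successive substitution. Start with x ≡ 15 (mod 17).
  Combine with x ≡ 18 (mod 28): write x = 15 + 17·t and require 15 + 17·t ≡ 18 (mod 28), i.e. 17·t ≡ 18 − 15 ≡ 3 (mod 28). Since 17^(−1) ≡ 5 (mod 28), t ≡ 5·3 ≡ 15 (mod 28). So x ≡ 15 + 17·15 = 270 (mod 476).
Unique solution in [0, 476): x = 270.

Final answer: x ≡ 270 (mod 476); the representative in [0, 476) is 270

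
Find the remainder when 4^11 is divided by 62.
4

Use repeated squaring. Binary(11) = 1011. Walk through the bits of the exponent 11 left-to-right: at each bit after the leading one, square the running value, then multiply by 4 if the bit is 1 (always reducing mod 62):
  bit 1 = 1 (leading): start with 4.
  bit 2 = 0: square 4^2 = 16 (mod 62).
  bit 3 = 1: square 16^2 = 256 ≡ 8; bit is 1, so multiply 8·4 = 32 (mod 62).
  bit 4 = 1: square 32^2 = 1024 ≡ 32; bit is 1, so multiply 32·4 = 128 ≡ 4 (mod 62).
Final value: 4^11 ≡ 4 (mod 62).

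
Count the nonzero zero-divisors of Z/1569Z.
Z/1569Z has 524 nonzero zero-divisors

In Z/1569Z each nonzero element is either a unit (gcd with 1569 is 1) or a zero-divisor (gcd > 1). The number of units is φ(1569): factorise 1569 = 3 · 523, so φ(1569) = (3 − 1) · (523 − 1) = 2 · 522 = 1044. The nonzero elements number 1569 − 1 = 1568. Hence the nonzero zero-divisors number 1568 − 1044 = 524.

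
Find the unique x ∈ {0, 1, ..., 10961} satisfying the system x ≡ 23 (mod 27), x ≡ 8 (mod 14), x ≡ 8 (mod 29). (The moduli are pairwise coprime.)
The moduli 27, 14, 29 are pairwise coprime, so by the CRT there is a unique solution mod 27·14·29 = 10962.
Solve by successive substitution. Start with x ≡ 23 (mod 27).
  Combine with x ≡ 8 (mod 14): write x = 23 + 27·t and require 23 + 27·t ≡ 8 (mod 14), i.e. 27·t ≡ 8 − 23 ≡ 13 (mod 14). Since 27^(−1) ≡ 13 (mod 14) (27 ≡ 13 (mod 14)), t ≡ 13·13 ≡ 1 (mod 14). So x ≡ 23 + 27·1 = 50 (mod 378).
  Combine with x ≡ 8 (mod 29): write x = 50 + 378·t and require 50 + 378·t ≡ 8 (mod 29), i.e. 378·t ≡ 8 − 50 ≡ 16 (mod 29). Since 378^(−1) ≡ 1 (mod 29) (378 ≡ 1 (mod 29)), t ≡ 1·16 ≡ 16 (mod 29). So x ≡ 50 + 378·16 = 6098 (mod 10962).
Unique solution in [0, 10962): x = 6098.

Final answer: x ≡ 6098 (mod 10962); the representative in [0, 10962) is 6098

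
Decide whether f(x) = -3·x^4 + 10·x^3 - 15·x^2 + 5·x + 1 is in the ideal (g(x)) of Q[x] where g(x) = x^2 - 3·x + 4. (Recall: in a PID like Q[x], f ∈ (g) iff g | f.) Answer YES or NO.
In Q[x] the ideal (g) consists of all multiples of g, so f ∈ (g) iff g | f, i.e. iff the remainder of f on division by g is 0. Divide f by g (g is monic, so eliminate the leading term of the running remainder at each step):
  leading term -3·x^4: subtract (-3·x^2)·g(x) = -3·x^4 + 9·x^3 - 12·x^2, leaving x^3 - 3·x^2 + 5·x + 1
  leading term x^3: subtract (x)·g(x) = x^3 - 3·x^2 + 4·x, leaving x + 1
The remainder r(x) = x + 1 ≠ 0 (and deg r < deg g), so g ∤ f, i.e. f ∉ (g).

Final answer: NO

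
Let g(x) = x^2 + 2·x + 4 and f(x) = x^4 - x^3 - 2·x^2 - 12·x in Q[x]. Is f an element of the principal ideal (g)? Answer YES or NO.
YES

In Q[x] the ideal (g) consists of all multiples of g, so f ∈ (g) iff g | f, i.e. iff the remainder of f on division by g is 0. Divide f by g (g is monic, so eliminate the leading term of the running remainder at each step):
  leading term x^4: subtract (x^2)·g(x) = x^4 + 2·x^3 + 4·x^2, leaving -3·x^3 - 6·x^2 - 12·x
  leading term -3·x^3: subtract (-3·x)·g(x) = -3·x^3 - 6·x^2 - 12·x, leaving 0
The remainder is 0, so f(x) = g(x) · h(x) with h(x) = x^2 - 3·x. Hence g | f, i.e. f ∈ (g).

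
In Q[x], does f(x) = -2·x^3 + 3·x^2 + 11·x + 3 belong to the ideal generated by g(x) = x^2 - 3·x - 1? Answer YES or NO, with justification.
In Q[x] the ideal (g) consists of all multiples of g, so f ∈ (g) iff g | f, i.e. iff the remainder of f on division by g is 0. Divide f by g (g is monic, so eliminate the leading term of the running remainder at each step):
  leading term -2·x^3: subtract (-2·x)·g(x) = -2·x^3 + 6·x^2 + 2·x, leaving -3·x^2 + 9·x + 3
  leading term -3·x^2: subtract (-3)·g(x) = -3·x^2 + 9·x + 3, leaving 0
The remainder is 0, so f(x) = g(x) · h(x) with h(x) = -2·x - 3. Hence g | f, i.e. f ∈ (g).

Final answer: YES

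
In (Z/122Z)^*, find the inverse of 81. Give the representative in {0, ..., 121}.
81^(−1) ≡ 119 (mod 122)

Apply the extended Euclidean algorithm to (122, 81), tracking rows (r, s, t) with s·122 + t·81 = r. Each division r_prev = q·r_cur + r_new produces the new row as (previous row) − q·(current row):
  row A: (122, 1, 0)   [1·122 + 0·81 = 122]
  row B: (81, 0, 1)   [0·122 + 1·81 = 81]
  122 = 1·81 + 41   → row C = row A − 1·row B = (41, 1, −1)   [check: 1·122 − 1·81 = 41]
  81 = 1·41 + 40   → row D = row B − 1·row C = (40, −1, 2)   [check: −1·122 + 2·81 = 40]
  41 = 1·40 + 1   → row E = row C − 1·row D = (1, 2, −3)   [check: 2·122 − 3·81 = 1]
  40 = 40·1 + 0   → remainder 0, stop. gcd = 1 (last nonzero row E).
The gcd is 1, so 81 is invertible mod 122. The last nonzero row gives 2·122 − 3·81 = 1, so t = −3. So 81^(−1) ≡ −3 ≡ 119 (mod 122). Verify: 81 · 119 = 9639 ≡ 1 (mod 122). ✓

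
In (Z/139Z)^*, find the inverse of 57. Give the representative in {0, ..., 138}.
Apply the extended Euclidean algorithm to (139, 57), tracking rows (r, s, t) with s·139 + t·57 = r. Each division r_prev = q·r_cur + r_new produces the new row as (previous row) − q·(current row):
  row A: (139, 1, 0)   [1·139 + 0·57 = 139]
  row B: (57, 0, 1)   [0·139 + 1·57 = 57]
  139 = 2·57 + 25   → row C = row A − 2·row B = (25, 1, −2)   [check: 1·139 − 2·57 = 25]
  57 = 2·25 + 7   → row D = row B − 2·row C = (7, −2, 5)   [check: −2·139 + 5·57 = 7]
  25 = 3·7 + 4   → row E = row C − 3·row D = (4, 7, −17)   [check: 7·139 − 17·57 = 4]
  7 = 1·4 + 3   → row F = row D − 1·row E = (3, −9, 22)   [check: −9·139 + 22·57 = 3]
  4 = 1·3 + 1   → row G = row E − 1·row F = (1, 16, −39)   [check: 16·139 − 39·57 = 1]
  3 = 3·1 + 0   → remainder 0, stop. gcd = 1 (last nonzero row G).
The gcd is 1, so 57 is invertible mod 139. The last nonzero row gives 16·139 − 39·57 = 1, so t = −39. So 57^(−1) ≡ −39 ≡ 100 (mod 139). Verify: 57 · 100 = 5700 ≡ 1 (mod 139). ✓

Final answer: 57^(−1) ≡ 100 (mod 139)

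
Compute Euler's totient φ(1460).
φ is multiplicative, with φ(p^e) = p^e − p^(e−1). Factorise 1460 = 2^2 · 5 · 73. Then
  φ(1460) = (2^2 − 2^1) · (5 − 1) · (73 − 1) = 2 · 4 · 72 = 576.

Final answer: φ(1460) = 576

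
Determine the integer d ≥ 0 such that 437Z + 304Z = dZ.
(437, 304) = (19); d = 19

In the PID Z, (a, b) is generated by gcd(a, b). Compute gcd(437, 304) with the extended Euclidean algorithm, tracking rows (r, s, t) with s·437 + t·304 = r:
  row A: (437, 1, 0)   [1·437 + 0·304 = 437]
  row B: (304, 0, 1)   [0·437 + 1·304 = 304]
  437 = 1·304 + 133   → row C = row A − 1·row B = (133, 1, −1)   [check: 1·437 − 1·304 = 133]
  304 = 2·133 + 38   → row D = row B − 2·row C = (38, −2, 3)   [check: −2·437 + 3·304 = 38]
  133 = 3·38 + 19   → row E = row C − 3·row D = (19, 7, −10)   [check: 7·437 − 10·304 = 19]
  38 = 2·19 + 0   → remainder 0, stop. gcd = 19 (last nonzero row E).
So gcd(437, 304) = 19, with Bézout identity 7·437 − 10·304 = 19. Containment (⊇): the Bézout identity exhibits 19 as an element of (437, 304), giving (19) ⊆ (437, 304). Containment (⊆): since 19 | 437 and 19 | 304 (437 = 19·23, 304 = 19·16), every Z-linear combination of 437 and 304 is divisible by 19, so (437, 304) ⊆ (19). Therefore (437, 304) = (19), d = 19.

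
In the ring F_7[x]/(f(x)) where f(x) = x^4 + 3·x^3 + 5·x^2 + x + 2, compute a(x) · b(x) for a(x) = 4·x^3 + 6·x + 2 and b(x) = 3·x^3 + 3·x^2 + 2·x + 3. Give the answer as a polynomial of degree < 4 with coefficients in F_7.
Multiply as integer polynomials: a · b = 12·x^6 + 12·x^5 + 26·x^4 + 36·x^3 + 18·x^2 + 22·x + 6. Reducing coefficients mod 7: a · b ≡ 5·x^6 + 5·x^5 + 5·x^4 + x^3 + 4·x^2 + x + 6. Now divide by f(x) = x^4 + 3·x^3 + 5·x^2 + x + 2 in F_7[x], eliminating the leading term at each step:
  leading term 5·x^6: subtract (5·x^2)·f(x) = 5·x^6 + x^5 + 4·x^4 + 5·x^3 + 3·x^2, leaving 4·x^5 + x^4 + 3·x^3 + x^2 + x + 6 (coefficients mod 7)
  leading term 4·x^5: subtract (4·x)·f(x) = 4·x^5 + 5·x^4 + 6·x^3 + 4·x^2 + x, leaving 3·x^4 + 4·x^3 + 4·x^2 + 6 (coefficients mod 7)
  leading term 3·x^4: subtract (3)·f(x) = 3·x^4 + 2·x^3 + x^2 + 3·x + 6, leaving 2·x^3 + 3·x^2 + 4·x (coefficients mod 7)
The degree is now < 4, so this is the remainder. Hence a · b ≡ 2·x^3 + 3·x^2 + 4·x in F_7[x]/(f).

Final answer: a · b ≡ 2·x^3 + 3·x^2 + 4·x (mod f(x))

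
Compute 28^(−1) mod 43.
28^(−1) ≡ 20 (mod 43)

Apply the extended Euclidean algorithm to (43, 28), tracking rows (r, s, t) with s·43 + t·28 = r. Each division r_prev = q·r_cur + r_new produces the new row as (previous row) − q·(current row):
  row A: (43, 1, 0)   [1·43 + 0·28 = 43]
  row B: (28, 0, 1)   [0·43 + 1·28 = 28]
  43 = 1·28 + 15   → row C = row A − 1·row B = (15, 1, −1)   [check: 1·43 − 1·28 = 15]
  28 = 1·15 + 13   → row D = row B − 1·row C = (13, −1, 2)   [check: −1·43 + 2·28 = 13]
  15 = 1·13 + 2   → row E = row C − 1·row D = (2, 2, −3)   [check: 2·43 − 3·28 = 2]
  13 = 6·2 + 1   → row F = row D − 6·row E = (1, −13, 20)   [check: −13·43 + 20·28 = 1]
  2 = 2·1 + 0   → remainder 0, stop. gcd = 1 (last nonzero row F).
The gcd is 1, so 28 is invertible mod 43. The last nonzero row gives −13·43 + 20·28 = 1, so t = 20. So 28^(−1) ≡ 20 (mod 43). Verify: 28 · 20 = 560 ≡ 1 (mod 43). ✓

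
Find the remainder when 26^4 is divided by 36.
28

Use repeated squaring. Binary(4) = 100. Walk through the bits of the exponent 4 left-to-right: at each bit after the leading one, square the running value, then multiply by 26 if the bit is 1 (always reducing mod 36):
  bit 1 = 1 (leading): start with 26.
  bit 2 = 0: square 26^2 = 676 ≡ 28 (mod 36).
  bit 3 = 0: square 28^2 = 784 ≡ 28 (mod 36).
Final value: 26^4 ≡ 28 (mod 36).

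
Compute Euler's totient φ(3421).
φ(3421) = 3100

φ is multiplicative, with φ(p^e) = p^e − p^(e−1). Factorise 3421 = 11 · 311. Then
  φ(3421) = (11 − 1) · (311 − 1) = 10 · 310 = 3100.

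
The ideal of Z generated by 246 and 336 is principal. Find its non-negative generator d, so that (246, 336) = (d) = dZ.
(246, 336) = (6); d = 6

In the PID Z, (a, b) is generated by gcd(a, b). Compute gcd(336, 246) with the extended Euclidean algorithm, tracking rows (r, s, t) with s·336 + t·246 = r:
  row A: (336, 1, 0)   [1·336 + 0·246 = 336]
  row B: (246, 0, 1)   [0·336 + 1·246 = 246]
  336 = 1·246 + 90   → row C = row A − 1·row B = (90, 1, −1)   [check: 1·336 − 1·246 = 90]
  246 = 2·90 + 66   → row D = row B − 2·row C = (66, −2, 3)   [check: −2·336 + 3·246 = 66]
  90 = 1·66 + 24   → row E = row C − 1·row D = (24, 3, −4)   [check: 3·336 − 4·246 = 24]
  66 = 2·24 + 18   → row F = row D − 2·row E = (18, −8, 11)   [check: −8·336 + 11·246 = 18]
  24 = 1·18 + 6   → row G = row E − 1·row F = (6, 11, −15)   [check: 11·336 − 15·246 = 6]
  18 = 3·6 + 0   → remainder 0, stop. gcd = 6 (last nonzero row G).
So gcd(246, 336) = 6, with Bézout identity 11·336 − 15·246 = 6. Containment (⊇): the Bézout identity exhibits 6 as an element of (246, 336), giving (6) ⊆ (246, 336). Containment (⊆): since 6 | 246 and 6 | 336 (246 = 6·41, 336 = 6·56), every Z-linear combination of 246 and 336 is divisible by 6, so (246, 336) ⊆ (6). Therefore (246, 336) = (6), d = 6.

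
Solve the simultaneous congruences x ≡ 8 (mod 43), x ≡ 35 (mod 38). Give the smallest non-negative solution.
The moduli 43, 38 are pairwise coprime, so by the CRT there is a unique solution mod 43·38 = 1634.
Solve by successive substitution. Start with x ≡ 8 (mod 43).
  Combine with x ≡ 35 (mod 38): write x = 8 + 43·t and require 8 + 43·t ≡ 35 (mod 38), i.e. 43·t ≡ 35 − 8 ≡ 27 (mod 38). Since 43^(−1) ≡ 23 (mod 38) (43 ≡ 5 (mod 38)), t ≡ 23·27 ≡ 13 (mod 38). So x ≡ 8 + 43·13 = 567 (mod 1634).
Unique solution in [0, 1634): x = 567.

Final answer: x ≡ 567 (mod 1634); the representative in [0, 1634) is 567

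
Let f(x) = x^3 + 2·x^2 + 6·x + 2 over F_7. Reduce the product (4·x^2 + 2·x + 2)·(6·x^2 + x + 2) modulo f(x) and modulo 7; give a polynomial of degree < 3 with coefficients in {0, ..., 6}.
Multiply as integer polynomials: a · b = 24·x^4 + 16·x^3 + 22·x^2 + 6·x + 4. Reducing coefficients mod 7: a · b ≡ 3·x^4 + 2·x^3 + x^2 + 6·x + 4. Now divide by f(x) = x^3 + 2·x^2 + 6·x + 2 in F_7[x], eliminating the leading term at each step:
  leading term 3·x^4: subtract (3·x)·f(x) = 3·x^4 + 6·x^3 + 4·x^2 + 6·x, leaving 3·x^3 + 4·x^2 + 4 (coefficients mod 7)
  leading term 3·x^3: subtract (3)·f(x) = 3·x^3 + 6·x^2 + 4·x + 6, leaving 5·x^2 + 3·x + 5 (coefficients mod 7)
The degree is now < 3, so this is the remainder. Hence a · b ≡ 5·x^2 + 3·x + 5 in F_7[x]/(f).

Final answer: a · b ≡ 5·x^2 + 3·x + 5 (mod f(x))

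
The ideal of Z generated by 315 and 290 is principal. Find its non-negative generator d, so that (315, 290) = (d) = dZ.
In the PID Z, (a, b) is generated by gcd(a, b). Compute gcd(315, 290) with the extended Euclidean algorithm, tracking rows (r, s, t) with s·315 + t·290 = r:
  row A: (315, 1, 0)   [1·315 + 0·290 = 315]
  row B: (290, 0, 1)   [0·315 + 1·290 = 290]
  315 = 1·290 + 25   → row C = row A − 1·row B = (25, 1, −1)   [check: 1·315 − 1·290 = 25]
  290 = 11·25 + 15   → row D = row B − 11·row C = (15, −11, 12)   [check: −11·315 + 12·290 = 15]
  25 = 1·15 + 10   → row E = row C − 1·row D = (10, 12, −13)   [check: 12·315 − 13·290 = 10]
  15 = 1·10 + 5   → row F = row D − 1·row E = (5, −23, 25)   [check: −23·315 + 25·290 = 5]
  10 = 2·5 + 0   → remainder 0, stop. gcd = 5 (last nonzero row F).
So gcd(315, 290) = 5, with Bézout identity −23·315 + 25·290 = 5. Containment (⊇): the Bézout identity exhibits 5 as an element of (315, 290), giving (5) ⊆ (315, 290). Containment (⊆): since 5 | 315 and 5 | 290 (315 = 5·63, 290 = 5·58), every Z-linear combination of 315 and 290 is divisible by 5, so (315, 290) ⊆ (5). Therefore (315, 290) = (5), d = 5.

Final answer: (315, 290) = (5); d = 5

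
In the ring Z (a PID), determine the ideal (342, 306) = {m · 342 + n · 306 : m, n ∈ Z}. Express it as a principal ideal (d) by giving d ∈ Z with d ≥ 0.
(342, 306) = (18); d = 18

In the PID Z, (a, b) is generated by gcd(a, b). Compute gcd(342, 306) with the extended Euclidean algorithm, tracking rows (r, s, t) with s·342 + t·306 = r:
  row A: (342, 1, 0)   [1·342 + 0·306 = 342]
  row B: (306, 0, 1)   [0·342 + 1·306 = 306]
  342 = 1·306 + 36   → row C = row A − 1·row B = (36, 1, −1)   [check: 1·342 − 1·306 = 36]
  306 = 8·36 + 18   → row D = row B − 8·row C = (18, −8, 9)   [check: −8·342 + 9·306 = 18]
  36 = 2·18 + 0   → remainder 0, stop. gcd = 18 (last nonzero row D).
So gcd(342, 306) = 18, with Bézout identity −8·342 + 9·306 = 18. Containment (⊇): the Bézout identity exhibits 18 as an element of (342, 306), giving (18) ⊆ (342, 306). Containment (⊆): since 18 | 342 and 18 | 306 (342 = 18·19, 306 = 18·17), every Z-linear combination of 342 and 306 is divisible by 18, so (342, 306) ⊆ (18). Therefore (342, 306) = (18), d = 18.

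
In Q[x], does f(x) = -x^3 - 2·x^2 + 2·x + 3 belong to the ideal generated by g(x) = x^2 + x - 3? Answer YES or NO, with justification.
In Q[x] the ideal (g) consists of all multiples of g, so f ∈ (g) iff g | f, i.e. iff the remainder of f on division by g is 0. Divide f by g (g is monic, so eliminate the leading term of the running remainder at each step):
  leading term -x^3: subtract (-x)·g(x) = -x^3 - x^2 + 3·x, leaving -x^2 - x + 3
  leading term -x^2: subtract (-1)·g(x) = -x^2 - x + 3, leaving 0
The remainder is 0, so f(x) = g(x) · h(x) with h(x) = -x - 1. Hence g | f, i.e. f ∈ (g).

Final answer: YES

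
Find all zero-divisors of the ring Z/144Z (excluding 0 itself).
nonzero zero-divisors of Z/144Z = {2, 3, 4, 6, 8, 9, 10, 12, 14, 15, 16, 18, 20, 21, 22, 24, 26, 27, 28, 30, 32, 33, 34, 36, 38, 39, 40, 42, 44, 45, 46, 48, 50, 51, 52, 54, 56, 57, 58, 60, 62, 63, 64, 66, 68, 69, 70, 72, 74, 75, 76, 78, 80, 81, 82, 84, 86, 87, 88, 90, 92, 93, 94, 96, 98, 99, 100, 102, 104, 105, 106, 108, 110, 111, 112, 114, 116, 117, 118, 120, 122, 123, 124, 126, 128, 129, 130, 132, 134, 135, 136, 138, 140, 141, 142}

An element a ∈ Z/144Z (with a ≠ 0) is a zero-divisor iff gcd(a, 144) > 1 (because a is a unit precisely when gcd(a, n) = 1, and in Z/nZ every nonzero, non-unit element is a zero-divisor). Scan a = 1, ..., 143 and keep those with gcd(a, 144) > 1:
  gcd(2, 144) = 2, gcd(3, 144) = 3, gcd(4, 144) = 4, gcd(6, 144) = 6, gcd(8, 144) = 8, gcd(9, 144) = 9, gcd(10, 144) = 2, gcd(12, 144) = 12, gcd(14, 144) = 2, gcd(15, 144) = 3, gcd(16, 144) = 16, gcd(18, 144) = 18, gcd(20, 144) = 4, gcd(21, 144) = 3, gcd(22, 144) = 2, gcd(24, 144) = 24, gcd(26, 144) = 2, gcd(27, 144) = 9, gcd(28, 144) = 4, gcd(30, 144) = 6, gcd(32, 144) = 16, gcd(33, 144) = 3, gcd(34, 144) = 2, gcd(36, 144) = 36, gcd(38, 144) = 2, gcd(39, 144) = 3, gcd(40, 144) = 8, gcd(42, 144) = 6, gcd(44, 144) = 4, gcd(45, 144) = 9, gcd(46, 144) = 2, gcd(48, 144) = 48, gcd(50, 144) = 2, gcd(51, 144) = 3, gcd(52, 144) = 4, gcd(54, 144) = 18, gcd(56, 144) = 8, gcd(57, 144) = 3, gcd(58, 144) = 2, gcd(60, 144) = 12, gcd(62, 144) = 2, gcd(63, 144) = 9, gcd(64, 144) = 16, gcd(66, 144) = 6, gcd(68, 144) = 4, gcd(69, 144) = 3, gcd(70, 144) = 2, gcd(72, 144) = 72, gcd(74, 144) = 2, gcd(75, 144) = 3, gcd(76, 144) = 4, gcd(78, 144) = 6, gcd(80, 144) = 16, gcd(81, 144) = 9, gcd(82, 144) = 2, gcd(84, 144) = 12, gcd(86, 144) = 2, gcd(87, 144) = 3, gcd(88, 144) = 8, gcd(90, 144) = 18, gcd(92, 144) = 4, gcd(93, 144) = 3, gcd(94, 144) = 2, gcd(96, 144) = 48, gcd(98, 144) = 2, gcd(99, 144) = 9, gcd(100, 144) = 4, gcd(102, 144) = 6, gcd(104, 144) = 8, gcd(105, 144) = 3, gcd(106, 144) = 2, gcd(108, 144) = 36, gcd(110, 144) = 2, gcd(111, 144) = 3, gcd(112, 144) = 16, gcd(114, 144) = 6, gcd(116, 144) = 4, gcd(117, 144) = 9, gcd(118, 144) = 2, gcd(120, 144) = 24, gcd(122, 144) = 2, gcd(123, 144) = 3, gcd(124, 144) = 4, gcd(126, 144) = 18, gcd(128, 144) = 16, gcd(129, 144) = 3, gcd(130, 144) = 2, gcd(132, 144) = 12, gcd(134, 144) = 2, gcd(135, 144) = 9, gcd(136, 144) = 8, gcd(138, 144) = 6, gcd(140, 144) = 4, gcd(141, 144) = 3, gcd(142, 144) = 2.
All other a ∈ {1, ..., 143} have gcd(a, 144) = 1 and are units. So the nonzero zero-divisors are exactly the 95 values of a appearing in this scan.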